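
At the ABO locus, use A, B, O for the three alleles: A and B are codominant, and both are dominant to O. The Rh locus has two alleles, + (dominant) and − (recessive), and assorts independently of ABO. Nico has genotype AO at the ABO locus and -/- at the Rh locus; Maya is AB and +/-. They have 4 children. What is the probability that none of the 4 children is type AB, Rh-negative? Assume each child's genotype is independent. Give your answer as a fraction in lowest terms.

2401/4096

ABO cross AO × AB → 1/2 A, 1/4 B, 1/4 AB.
Rh cross -/- × +/- → 1/2 Rh+, 1/2 Rh-; so P(type AB, Rh-negative) = 1/4 × 1/2 = 1/8 per child.
P(not type AB, Rh-negative) = 7/8 for one child; (7/8)^4 = 2401/4096.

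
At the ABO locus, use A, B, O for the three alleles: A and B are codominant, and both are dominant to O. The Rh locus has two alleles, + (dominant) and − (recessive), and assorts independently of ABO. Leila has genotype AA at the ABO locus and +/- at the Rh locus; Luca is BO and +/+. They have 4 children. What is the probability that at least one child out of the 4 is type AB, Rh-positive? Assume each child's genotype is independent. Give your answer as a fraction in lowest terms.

15/16

ABO cross AA × BO → 1/2 A, 1/2 AB.
Rh cross +/- × +/+ → 1 Rh+; so P(type AB, Rh-positive) = 1/2 × 1 = 1/2 per child.
P(none) = (1/2)^4 = 1/16; P(at least one) = 1 − 1/16 = 15/16.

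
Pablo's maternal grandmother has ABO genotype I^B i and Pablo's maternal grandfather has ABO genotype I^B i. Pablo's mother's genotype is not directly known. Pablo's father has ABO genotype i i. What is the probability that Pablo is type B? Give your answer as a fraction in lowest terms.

Pablo's mother's ABO genotype from I^B i × I^B i: 1/4 I^B I^B, 1/2 I^B i, 1/4 i i.
Crossing each possibility with the father i i and summing P(type B): 1/4·1 + 1/2·1/2 + 1/4·0 = 1/2.

1/2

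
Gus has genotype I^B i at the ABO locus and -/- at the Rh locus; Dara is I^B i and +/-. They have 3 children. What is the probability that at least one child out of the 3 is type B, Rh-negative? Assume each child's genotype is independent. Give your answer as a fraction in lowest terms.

ABO cross I^B i × I^B i → 1/4 O, 3/4 B.
Rh cross -/- × +/- → 1/2 Rh+, 1/2 Rh-; so P(type B, Rh-negative) = 3/4 × 1/2 = 3/8 per child.
P(none) = (5/8)^3 = 125/512; P(at least one) = 1 − 125/512 = 387/512.

387/512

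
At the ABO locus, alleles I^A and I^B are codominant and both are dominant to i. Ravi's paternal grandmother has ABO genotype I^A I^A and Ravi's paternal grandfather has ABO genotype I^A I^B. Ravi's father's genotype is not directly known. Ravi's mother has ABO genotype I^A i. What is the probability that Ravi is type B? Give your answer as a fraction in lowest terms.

1/8

Ravi's father's ABO genotype from I^A I^A × I^A I^B: 1/2 I^A I^A, 1/2 I^A I^B.
Crossing each possibility with the mother I^A i and summing P(type B): 1/2·0 + 1/2·1/4 = 1/8.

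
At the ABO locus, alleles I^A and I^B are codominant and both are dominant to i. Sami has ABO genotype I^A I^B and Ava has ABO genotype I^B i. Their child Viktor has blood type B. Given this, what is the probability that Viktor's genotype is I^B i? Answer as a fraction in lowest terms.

1/2

Cross I^A I^B × I^B i → 1/4 I^A I^B, 1/4 I^A i, 1/4 I^B I^B, 1/4 I^B i.
Type-B genotypes among offspring: I^B I^B (1/4), I^B i (1/4); total 1/2.
P(I^B i | type B) = (1/4) / (1/2) = 1/2.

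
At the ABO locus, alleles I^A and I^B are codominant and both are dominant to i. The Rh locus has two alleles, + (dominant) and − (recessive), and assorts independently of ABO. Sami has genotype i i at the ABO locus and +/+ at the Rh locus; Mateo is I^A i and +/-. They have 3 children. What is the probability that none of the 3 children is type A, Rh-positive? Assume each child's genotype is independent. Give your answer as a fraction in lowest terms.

ABO cross i i × I^A i → 1/2 O, 1/2 A.
Rh cross +/+ × +/- → 1 Rh+; so P(type A, Rh-positive) = 1/2 × 1 = 1/2 per child.
P(not type A, Rh-positive) = 1/2 for one child; (1/2)^3 = 1/8.

1/8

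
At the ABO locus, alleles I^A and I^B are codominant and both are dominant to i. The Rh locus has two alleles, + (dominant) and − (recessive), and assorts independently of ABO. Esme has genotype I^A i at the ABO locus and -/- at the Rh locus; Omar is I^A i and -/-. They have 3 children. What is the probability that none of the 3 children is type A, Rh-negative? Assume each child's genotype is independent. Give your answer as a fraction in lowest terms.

ABO cross I^A i × I^A i → 1/4 O, 3/4 A.
Rh cross -/- × -/- → 1 Rh-; so P(type A, Rh-negative) = 3/4 × 1 = 3/4 per child.
P(not type A, Rh-negative) = 1/4 for one child; (1/4)^3 = 1/64.

1/64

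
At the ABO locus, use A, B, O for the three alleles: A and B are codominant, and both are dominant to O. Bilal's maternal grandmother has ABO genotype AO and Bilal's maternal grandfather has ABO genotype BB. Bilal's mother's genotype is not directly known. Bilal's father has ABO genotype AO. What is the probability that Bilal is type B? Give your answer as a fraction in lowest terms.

1/4

Bilal's mother's ABO genotype from AO × BB: 1/2 AB, 1/2 BO.
Crossing each possibility with the father AO and summing P(type B): 1/2·1/4 + 1/2·1/4 = 1/4.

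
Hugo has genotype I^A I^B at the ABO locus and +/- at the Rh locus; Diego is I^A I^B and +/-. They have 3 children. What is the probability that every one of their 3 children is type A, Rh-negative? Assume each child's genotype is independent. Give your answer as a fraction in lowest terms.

1/4096

ABO cross I^A I^B × I^A I^B → 1/4 A, 1/4 B, 1/2 AB.
Rh cross +/- × +/- → 3/4 Rh+, 1/4 Rh-; so P(type A, Rh-negative) = 1/4 × 1/4 = 1/16 per child.
All 3 independent: (1/16)^3 = 1/4096.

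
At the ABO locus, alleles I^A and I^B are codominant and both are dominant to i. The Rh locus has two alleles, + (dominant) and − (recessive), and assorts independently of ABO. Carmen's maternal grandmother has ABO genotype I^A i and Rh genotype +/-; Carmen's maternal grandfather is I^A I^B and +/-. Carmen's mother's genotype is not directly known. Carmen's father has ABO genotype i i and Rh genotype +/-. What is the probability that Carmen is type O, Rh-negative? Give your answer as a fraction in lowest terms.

Carmen's mother's ABO genotype from I^A i × I^A I^B: 1/4 I^A I^A, 1/4 I^A I^B, 1/4 I^A i, 1/4 I^B i.
Crossing each possibility with the father i i and summing P(type O): 1/4·0 + 1/4·0 + 1/4·1/2 + 1/4·1/2 = 1/4.
Similarly for Rh via the mother's Rh distribution: P(Rh-) = 1/4.
Independent loci: 1/4 × 1/4 = 1/16.

1/16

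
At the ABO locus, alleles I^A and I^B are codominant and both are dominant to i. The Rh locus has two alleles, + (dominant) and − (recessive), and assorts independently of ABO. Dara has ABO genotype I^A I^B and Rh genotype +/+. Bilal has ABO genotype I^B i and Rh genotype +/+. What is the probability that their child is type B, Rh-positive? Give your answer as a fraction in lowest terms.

ABO cross I^A I^B × I^B i → offspring phenotypes: 1/4 A, 1/2 B, 1/4 AB.
Rh cross +/+ × +/+ → 1 Rh+.
Independent loci: P(type B, Rh-positive) = 1/2 × 1 = 1/2.

1/2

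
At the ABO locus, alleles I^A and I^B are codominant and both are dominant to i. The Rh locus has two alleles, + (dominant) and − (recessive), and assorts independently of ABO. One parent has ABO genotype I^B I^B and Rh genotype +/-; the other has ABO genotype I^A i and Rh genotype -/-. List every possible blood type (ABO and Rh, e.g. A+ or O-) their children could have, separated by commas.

B+, B-, AB+, AB-

Gametes from I^B I^B × I^A i give offspring ABO genotypes I^A I^B, I^B i, i.e. phenotypes B, AB.
Rh cross +/- × -/- → phenotypes Rh+, Rh-.
Combining independently: B+, B-, AB+, AB-.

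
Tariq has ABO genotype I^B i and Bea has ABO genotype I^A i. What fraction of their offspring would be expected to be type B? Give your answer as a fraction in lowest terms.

1/4

ABO cross I^B i × I^A i → offspring phenotypes: 1/4 O, 1/4 A, 1/4 B, 1/4 AB.
So P(type B) = 1/4.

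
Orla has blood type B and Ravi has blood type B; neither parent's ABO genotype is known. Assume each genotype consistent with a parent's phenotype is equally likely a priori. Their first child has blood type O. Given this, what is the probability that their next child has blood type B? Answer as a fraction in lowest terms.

Possible genotypes: Orla ∈ {BB, BO}; Ravi ∈ {BB, BO}.
Weight each parental genotype pair by prior × P(type-O child):
  BO × BO: posterior weight 1; P(next child type B) = 3/4.
Weighted sum = 3/4.

3/4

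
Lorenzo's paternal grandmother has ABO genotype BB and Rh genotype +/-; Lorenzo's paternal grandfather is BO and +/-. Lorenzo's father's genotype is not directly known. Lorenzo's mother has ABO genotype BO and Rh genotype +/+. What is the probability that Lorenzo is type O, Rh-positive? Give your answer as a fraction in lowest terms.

Lorenzo's father's ABO genotype from BB × BO: 1/2 BB, 1/2 BO.
Crossing each possibility with the mother BO and summing P(type O): 1/2·0 + 1/2·1/4 = 1/8.
Similarly for Rh via the father's Rh distribution: P(Rh+) = 1.
Independent loci: 1/8 × 1 = 1/8.

1/8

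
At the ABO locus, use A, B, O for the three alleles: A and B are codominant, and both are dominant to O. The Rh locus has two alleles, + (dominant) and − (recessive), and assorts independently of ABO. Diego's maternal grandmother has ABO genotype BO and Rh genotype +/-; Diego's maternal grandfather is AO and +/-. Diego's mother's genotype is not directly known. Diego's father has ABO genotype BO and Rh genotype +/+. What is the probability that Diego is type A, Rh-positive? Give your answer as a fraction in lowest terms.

Diego's mother's ABO genotype from BO × AO: 1/4 AB, 1/4 AO, 1/4 BO, 1/4 OO.
Crossing each possibility with the father BO and summing P(type A): 1/4·1/4 + 1/4·1/4 + 1/4·0 + 1/4·0 = 1/8.
Similarly for Rh via the mother's Rh distribution: P(Rh+) = 1.
Independent loci: 1/8 × 1 = 1/8.

1/8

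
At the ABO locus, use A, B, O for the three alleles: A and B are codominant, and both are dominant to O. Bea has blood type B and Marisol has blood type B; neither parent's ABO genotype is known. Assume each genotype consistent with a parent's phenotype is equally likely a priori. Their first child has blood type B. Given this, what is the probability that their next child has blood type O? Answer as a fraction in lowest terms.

Possible genotypes: Bea ∈ {BB, BO}; Marisol ∈ {BB, BO}.
Weight each parental genotype pair by prior × P(type-B child):
  BB × BB: posterior weight 4/15; P(next child type O) = 0.
  BB × BO: posterior weight 4/15; P(next child type O) = 0.
  BO × BB: posterior weight 4/15; P(next child type O) = 0.
  BO × BO: posterior weight 1/5; P(next child type O) = 1/4.
Weighted sum = 1/20.

1/20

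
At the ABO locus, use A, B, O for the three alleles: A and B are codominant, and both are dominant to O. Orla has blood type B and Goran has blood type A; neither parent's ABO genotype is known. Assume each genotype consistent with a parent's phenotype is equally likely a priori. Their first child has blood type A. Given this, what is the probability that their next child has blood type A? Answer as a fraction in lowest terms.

5/12

Possible genotypes: Orla ∈ {BB, BO}; Goran ∈ {AA, AO}.
Weight each parental genotype pair by prior × P(type-A child):
  BO × AA: posterior weight 2/3; P(next child type A) = 1/2.
  BO × AO: posterior weight 1/3; P(next child type A) = 1/4.
Weighted sum = 5/12.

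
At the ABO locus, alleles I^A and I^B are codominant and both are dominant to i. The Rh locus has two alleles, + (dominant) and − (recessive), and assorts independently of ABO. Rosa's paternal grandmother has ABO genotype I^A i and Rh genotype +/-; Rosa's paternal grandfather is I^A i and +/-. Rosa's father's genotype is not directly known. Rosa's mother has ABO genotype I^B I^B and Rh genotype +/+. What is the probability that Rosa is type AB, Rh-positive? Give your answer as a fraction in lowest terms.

Rosa's father's ABO genotype from I^A i × I^A i: 1/4 I^A I^A, 1/2 I^A i, 1/4 i i.
Crossing each possibility with the mother I^B I^B and summing P(type AB): 1/4·1 + 1/2·1/2 + 1/4·0 = 1/2.
Similarly for Rh via the father's Rh distribution: P(Rh+) = 1.
Independent loci: 1/2 × 1 = 1/2.

1/2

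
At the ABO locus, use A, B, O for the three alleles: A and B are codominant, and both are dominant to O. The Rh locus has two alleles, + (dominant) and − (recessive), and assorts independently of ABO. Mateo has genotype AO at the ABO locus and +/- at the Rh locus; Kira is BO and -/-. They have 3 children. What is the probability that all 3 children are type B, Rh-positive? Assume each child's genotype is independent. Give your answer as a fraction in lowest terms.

1/512

ABO cross AO × BO → 1/4 O, 1/4 A, 1/4 B, 1/4 AB.
Rh cross +/- × -/- → 1/2 Rh+, 1/2 Rh-; so P(type B, Rh-positive) = 1/4 × 1/2 = 1/8 per child.
All 3 independent: (1/8)^3 = 1/512.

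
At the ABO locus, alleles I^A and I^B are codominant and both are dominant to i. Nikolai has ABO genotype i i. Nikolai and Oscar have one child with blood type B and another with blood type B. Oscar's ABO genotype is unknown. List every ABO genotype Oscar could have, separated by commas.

I^A I^B, I^B I^B, I^B i

For each candidate genotype of Oscar, check whether crossing it with i i can produce every observed child phenotype.
  I^A I^A → possible child types {A} ✗
  I^A I^B → possible child types {A, B} ✓
  I^A i → possible child types {O, A} ✗
  I^B I^B → possible child types {B} ✓
  I^B i → possible child types {O, B} ✓
  i i → possible child types {O} ✗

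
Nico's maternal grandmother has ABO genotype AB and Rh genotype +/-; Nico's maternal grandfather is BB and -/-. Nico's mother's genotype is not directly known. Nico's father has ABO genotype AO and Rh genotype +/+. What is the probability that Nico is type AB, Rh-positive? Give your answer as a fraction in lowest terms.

Nico's mother's ABO genotype from AB × BB: 1/2 AB, 1/2 BB.
Crossing each possibility with the father AO and summing P(type AB): 1/2·1/4 + 1/2·1/2 = 3/8.
Similarly for Rh via the mother's Rh distribution: P(Rh+) = 1.
Independent loci: 3/8 × 1 = 3/8.

3/8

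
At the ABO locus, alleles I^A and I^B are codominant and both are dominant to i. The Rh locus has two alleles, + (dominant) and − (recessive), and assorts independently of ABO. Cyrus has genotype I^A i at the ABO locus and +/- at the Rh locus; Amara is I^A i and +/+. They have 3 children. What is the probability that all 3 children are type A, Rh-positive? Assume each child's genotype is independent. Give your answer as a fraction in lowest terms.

27/64

ABO cross I^A i × I^A i → 1/4 O, 3/4 A.
Rh cross +/- × +/+ → 1 Rh+; so P(type A, Rh-positive) = 3/4 × 1 = 3/4 per child.
All 3 independent: (3/4)^3 = 27/64.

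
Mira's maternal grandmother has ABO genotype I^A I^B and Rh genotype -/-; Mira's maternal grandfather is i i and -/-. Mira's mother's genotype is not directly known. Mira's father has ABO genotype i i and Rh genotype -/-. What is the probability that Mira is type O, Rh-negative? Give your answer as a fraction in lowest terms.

1/2

Mira's mother's ABO genotype from I^A I^B × i i: 1/2 I^A i, 1/2 I^B i.
Crossing each possibility with the father i i and summing P(type O): 1/2·1/2 + 1/2·1/2 = 1/2.
Similarly for Rh via the mother's Rh distribution: P(Rh-) = 1.
Independent loci: 1/2 × 1 = 1/2.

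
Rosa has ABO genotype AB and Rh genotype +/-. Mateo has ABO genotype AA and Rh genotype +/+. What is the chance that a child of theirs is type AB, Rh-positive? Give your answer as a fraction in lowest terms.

ABO cross AB × AA → offspring phenotypes: 1/2 A, 1/2 AB.
Rh cross +/- × +/+ → 1 Rh+.
Independent loci: P(type AB, Rh-positive) = 1/2 × 1 = 1/2.

1/2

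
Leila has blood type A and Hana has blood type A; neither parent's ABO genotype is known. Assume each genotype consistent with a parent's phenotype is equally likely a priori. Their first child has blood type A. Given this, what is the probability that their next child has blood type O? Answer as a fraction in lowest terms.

Possible genotypes: Leila ∈ {I^A I^A, I^A i}; Hana ∈ {I^A I^A, I^A i}.
Weight each parental genotype pair by prior × P(type-A child):
  I^A I^A × I^A I^A: posterior weight 4/15; P(next child type O) = 0.
  I^A I^A × I^A i: posterior weight 4/15; P(next child type O) = 0.
  I^A i × I^A I^A: posterior weight 4/15; P(next child type O) = 0.
  I^A i × I^A i: posterior weight 1/5; P(next child type O) = 1/4.
Weighted sum = 1/20.

1/20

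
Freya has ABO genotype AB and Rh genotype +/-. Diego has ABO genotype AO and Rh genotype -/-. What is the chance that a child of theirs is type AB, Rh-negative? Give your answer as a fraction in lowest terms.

ABO cross AB × AO → offspring phenotypes: 1/2 A, 1/4 B, 1/4 AB.
Rh cross +/- × -/- → 1/2 Rh+, 1/2 Rh-.
Independent loci: P(type AB, Rh-negative) = 1/4 × 1/2 = 1/8.

1/8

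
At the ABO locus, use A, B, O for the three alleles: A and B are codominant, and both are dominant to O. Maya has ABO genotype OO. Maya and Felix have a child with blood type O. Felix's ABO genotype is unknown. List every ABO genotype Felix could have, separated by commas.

AO, BO, OO

For each candidate genotype of Felix, check whether crossing it with OO can produce every observed child phenotype.
  AA → possible child types {A} ✗
  AB → possible child types {A, B} ✗
  AO → possible child types {O, A} ✓
  BB → possible child types {B} ✗
  BO → possible child types {O, B} ✓
  OO → possible child types {O} ✓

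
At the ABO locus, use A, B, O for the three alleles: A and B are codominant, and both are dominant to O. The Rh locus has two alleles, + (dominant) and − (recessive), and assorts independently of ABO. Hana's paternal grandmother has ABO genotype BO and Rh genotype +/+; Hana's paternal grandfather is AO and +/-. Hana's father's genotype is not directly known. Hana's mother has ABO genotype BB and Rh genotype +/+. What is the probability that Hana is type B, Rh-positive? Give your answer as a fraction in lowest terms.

3/4

Hana's father's ABO genotype from BO × AO: 1/4 AB, 1/4 AO, 1/4 BO, 1/4 OO.
Crossing each possibility with the mother BB and summing P(type B): 1/4·1/2 + 1/4·1/2 + 1/4·1 + 1/4·1 = 3/4.
Similarly for Rh via the father's Rh distribution: P(Rh+) = 1.
Independent loci: 3/4 × 1 = 3/4.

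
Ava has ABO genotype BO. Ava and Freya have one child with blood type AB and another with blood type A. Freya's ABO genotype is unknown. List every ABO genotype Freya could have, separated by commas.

For each candidate genotype of Freya, check whether crossing it with BO can produce every observed child phenotype.
  AA → possible child types {A, AB} ✓
  AB → possible child types {A, B, AB} ✓
  AO → possible child types {O, A, B, AB} ✓
  BB → possible child types {B} ✗
  BO → possible child types {O, B} ✗
  OO → possible child types {O, B} ✗

AA, AB, AO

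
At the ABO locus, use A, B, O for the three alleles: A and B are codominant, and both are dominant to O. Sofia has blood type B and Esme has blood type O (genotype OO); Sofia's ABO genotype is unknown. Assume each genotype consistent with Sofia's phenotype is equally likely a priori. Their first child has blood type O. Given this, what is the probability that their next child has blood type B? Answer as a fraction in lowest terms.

1/2

Possible genotypes: Sofia ∈ {BB, BO}; Esme ∈ {OO}.
Weight each parental genotype pair by prior × P(type-O child):
  BO × OO: posterior weight 1; P(next child type B) = 1/2.
Weighted sum = 1/2.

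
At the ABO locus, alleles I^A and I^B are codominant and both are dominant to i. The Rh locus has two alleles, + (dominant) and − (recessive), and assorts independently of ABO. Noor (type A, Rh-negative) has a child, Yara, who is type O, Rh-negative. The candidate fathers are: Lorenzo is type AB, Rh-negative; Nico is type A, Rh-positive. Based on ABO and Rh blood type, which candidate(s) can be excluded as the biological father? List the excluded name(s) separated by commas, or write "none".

Lorenzo

A candidate is excluded only if no genotype consistent with his phenotype could produce a type O, Rh-negative child with a type A, Rh-negative mother.
Lorenzo (type AB, Rh-): no genotype consistent with that phenotype can produce a type-O Rh- child with a type-A mother.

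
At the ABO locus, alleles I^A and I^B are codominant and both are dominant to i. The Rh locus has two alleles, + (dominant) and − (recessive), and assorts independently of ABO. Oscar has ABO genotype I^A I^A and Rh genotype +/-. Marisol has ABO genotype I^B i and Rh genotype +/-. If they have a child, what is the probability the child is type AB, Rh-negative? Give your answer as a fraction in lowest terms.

ABO cross I^A I^A × I^B i → offspring phenotypes: 1/2 A, 1/2 AB.
Rh cross +/- × +/- → 3/4 Rh+, 1/4 Rh-.
Independent loci: P(type AB, Rh-negative) = 1/2 × 1/4 = 1/8.

1/8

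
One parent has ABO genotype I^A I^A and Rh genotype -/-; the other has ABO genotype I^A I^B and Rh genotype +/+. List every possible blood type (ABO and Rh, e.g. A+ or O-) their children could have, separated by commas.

A+, AB+

Gametes from I^A I^A × I^A I^B give offspring ABO genotypes I^A I^A, I^A I^B, i.e. phenotypes A, AB.
Rh cross -/- × +/+ → phenotypes Rh+.
Combining independently: A+, AB+.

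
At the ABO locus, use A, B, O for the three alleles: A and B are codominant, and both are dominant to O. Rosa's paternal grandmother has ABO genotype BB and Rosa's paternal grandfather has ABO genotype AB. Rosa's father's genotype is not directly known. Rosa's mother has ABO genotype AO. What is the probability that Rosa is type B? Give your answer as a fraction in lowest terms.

3/8

Rosa's father's ABO genotype from BB × AB: 1/2 AB, 1/2 BB.
Crossing each possibility with the mother AO and summing P(type B): 1/2·1/4 + 1/2·1/2 = 3/8.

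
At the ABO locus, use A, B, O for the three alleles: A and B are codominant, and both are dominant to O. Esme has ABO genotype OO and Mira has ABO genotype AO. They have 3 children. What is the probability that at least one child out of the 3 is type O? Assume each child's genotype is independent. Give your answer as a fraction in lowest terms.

ABO cross OO × AO → 1/2 O, 1/2 A.
So P(type O) = 1/2 per child.
P(none) = (1/2)^3 = 1/8; P(at least one) = 1 − 1/8 = 7/8.

7/8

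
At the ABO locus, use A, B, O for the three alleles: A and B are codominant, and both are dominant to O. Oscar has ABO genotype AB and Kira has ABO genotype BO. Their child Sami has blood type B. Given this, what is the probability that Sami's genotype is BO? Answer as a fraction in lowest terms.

Cross AB × BO → 1/4 AB, 1/4 AO, 1/4 BB, 1/4 BO.
Type-B genotypes among offspring: BB (1/4), BO (1/4); total 1/2.
P(BO | type B) = (1/4) / (1/2) = 1/2.

1/2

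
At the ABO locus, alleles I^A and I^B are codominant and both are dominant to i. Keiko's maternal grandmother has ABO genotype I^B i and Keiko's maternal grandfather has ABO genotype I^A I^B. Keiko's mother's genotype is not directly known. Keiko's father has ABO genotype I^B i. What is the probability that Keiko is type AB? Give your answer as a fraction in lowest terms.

1/8

Keiko's mother's ABO genotype from I^B i × I^A I^B: 1/4 I^A I^B, 1/4 I^A i, 1/4 I^B I^B, 1/4 I^B i.
Crossing each possibility with the father I^B i and summing P(type AB): 1/4·1/4 + 1/4·1/4 + 1/4·0 + 1/4·0 = 1/8.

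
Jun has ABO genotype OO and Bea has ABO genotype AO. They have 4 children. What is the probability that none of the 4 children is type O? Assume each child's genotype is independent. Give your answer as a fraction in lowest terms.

1/16

ABO cross OO × AO → 1/2 O, 1/2 A.
So P(type O) = 1/2 per child.
P(not type O) = 1/2 for one child; (1/2)^4 = 1/16.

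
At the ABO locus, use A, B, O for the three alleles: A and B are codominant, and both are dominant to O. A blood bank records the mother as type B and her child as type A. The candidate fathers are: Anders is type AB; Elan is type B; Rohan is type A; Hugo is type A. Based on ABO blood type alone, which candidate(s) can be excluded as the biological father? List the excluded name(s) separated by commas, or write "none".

Elan

A candidate is excluded only if no genotype consistent with his phenotype could produce a type A child with a type B mother.
Elan (type B): no genotype consistent with that phenotype can produce a type-A child with a type-B mother.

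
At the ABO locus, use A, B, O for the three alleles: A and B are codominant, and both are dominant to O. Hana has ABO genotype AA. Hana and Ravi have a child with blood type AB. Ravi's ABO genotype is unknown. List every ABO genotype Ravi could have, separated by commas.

For each candidate genotype of Ravi, check whether crossing it with AA can produce every observed child phenotype.
  AA → possible child types {A} ✗
  AB → possible child types {A, AB} ✓
  AO → possible child types {A} ✗
  BB → possible child types {AB} ✓
  BO → possible child types {A, AB} ✓
  OO → possible child types {A} ✗

AB, BB, BO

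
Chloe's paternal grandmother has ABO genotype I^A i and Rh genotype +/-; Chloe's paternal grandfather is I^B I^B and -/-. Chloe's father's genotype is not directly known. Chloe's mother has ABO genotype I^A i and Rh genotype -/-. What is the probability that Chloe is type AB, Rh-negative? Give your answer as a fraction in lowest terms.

3/16

Chloe's father's ABO genotype from I^A i × I^B I^B: 1/2 I^A I^B, 1/2 I^B i.
Crossing each possibility with the mother I^A i and summing P(type AB): 1/2·1/4 + 1/2·1/4 = 1/4.
Similarly for Rh via the father's Rh distribution: P(Rh-) = 3/4.
Independent loci: 1/4 × 3/4 = 3/16.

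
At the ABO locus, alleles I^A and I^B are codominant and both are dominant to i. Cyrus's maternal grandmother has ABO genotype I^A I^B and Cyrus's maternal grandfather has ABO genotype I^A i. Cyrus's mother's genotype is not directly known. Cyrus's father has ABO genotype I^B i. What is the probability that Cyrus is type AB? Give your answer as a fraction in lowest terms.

1/4

Cyrus's mother's ABO genotype from I^A I^B × I^A i: 1/4 I^A I^A, 1/4 I^A I^B, 1/4 I^A i, 1/4 I^B i.
Crossing each possibility with the father I^B i and summing P(type AB): 1/4·1/2 + 1/4·1/4 + 1/4·1/4 + 1/4·0 = 1/4.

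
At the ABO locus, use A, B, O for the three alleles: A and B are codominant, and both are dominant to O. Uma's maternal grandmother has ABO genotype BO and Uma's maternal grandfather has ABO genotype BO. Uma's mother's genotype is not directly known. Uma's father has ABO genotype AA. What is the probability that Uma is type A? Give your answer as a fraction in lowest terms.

Uma's mother's ABO genotype from BO × BO: 1/4 BB, 1/2 BO, 1/4 OO.
Crossing each possibility with the father AA and summing P(type A): 1/4·0 + 1/2·1/2 + 1/4·1 = 1/2.

1/2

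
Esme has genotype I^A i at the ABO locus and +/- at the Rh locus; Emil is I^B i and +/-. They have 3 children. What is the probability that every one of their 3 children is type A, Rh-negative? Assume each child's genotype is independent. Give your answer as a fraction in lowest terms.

ABO cross I^A i × I^B i → 1/4 O, 1/4 A, 1/4 B, 1/4 AB.
Rh cross +/- × +/- → 3/4 Rh+, 1/4 Rh-; so P(type A, Rh-negative) = 1/4 × 1/4 = 1/16 per child.
All 3 independent: (1/16)^3 = 1/4096.

1/4096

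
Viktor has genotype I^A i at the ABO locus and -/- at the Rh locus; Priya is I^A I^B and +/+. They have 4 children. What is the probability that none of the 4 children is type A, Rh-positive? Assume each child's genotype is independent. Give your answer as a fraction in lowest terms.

ABO cross I^A i × I^A I^B → 1/2 A, 1/4 B, 1/4 AB.
Rh cross -/- × +/+ → 1 Rh+; so P(type A, Rh-positive) = 1/2 × 1 = 1/2 per child.
P(not type A, Rh-positive) = 1/2 for one child; (1/2)^4 = 1/16.

1/16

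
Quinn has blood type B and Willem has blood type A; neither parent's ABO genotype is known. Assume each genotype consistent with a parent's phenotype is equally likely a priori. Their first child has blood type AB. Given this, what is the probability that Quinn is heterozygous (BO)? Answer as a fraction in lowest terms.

1/3

Possible genotypes: Quinn ∈ {BB, BO}; Willem ∈ {AA, AO}.
Weight each parental genotype pair by prior × P(type-AB child):
  BB × AA: posterior weight 4/9.
  BB × AO: posterior weight 2/9.
  BO × AA: posterior weight 2/9.
  BO × AO: posterior weight 1/9.
Sum the posterior weight over pairs where Quinn is BO: 1/3.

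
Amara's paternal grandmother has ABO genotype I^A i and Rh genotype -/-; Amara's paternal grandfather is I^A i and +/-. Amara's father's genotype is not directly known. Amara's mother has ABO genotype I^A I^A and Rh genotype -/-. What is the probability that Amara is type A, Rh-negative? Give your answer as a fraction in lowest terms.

3/4

Amara's father's ABO genotype from I^A i × I^A i: 1/4 I^A I^A, 1/2 I^A i, 1/4 i i.
Crossing each possibility with the mother I^A I^A and summing P(type A): 1/4·1 + 1/2·1 + 1/4·1 = 1.
Similarly for Rh via the father's Rh distribution: P(Rh-) = 3/4.
Independent loci: 1 × 3/4 = 3/4.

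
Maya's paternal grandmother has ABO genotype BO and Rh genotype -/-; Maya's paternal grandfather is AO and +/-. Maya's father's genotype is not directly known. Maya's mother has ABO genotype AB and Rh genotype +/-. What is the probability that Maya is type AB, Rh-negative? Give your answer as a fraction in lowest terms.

Maya's father's ABO genotype from BO × AO: 1/4 AB, 1/4 AO, 1/4 BO, 1/4 OO.
Crossing each possibility with the mother AB and summing P(type AB): 1/4·1/2 + 1/4·1/4 + 1/4·1/4 + 1/4·0 = 1/4.
Similarly for Rh via the father's Rh distribution: P(Rh-) = 3/8.
Independent loci: 1/4 × 3/8 = 3/32.

3/32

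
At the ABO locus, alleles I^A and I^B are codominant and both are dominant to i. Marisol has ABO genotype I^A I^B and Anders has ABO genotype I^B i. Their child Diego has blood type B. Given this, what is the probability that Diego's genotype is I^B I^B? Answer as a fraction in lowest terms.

Cross I^A I^B × I^B i → 1/4 I^A I^B, 1/4 I^A i, 1/4 I^B I^B, 1/4 I^B i.
Type-B genotypes among offspring: I^B I^B (1/4), I^B i (1/4); total 1/2.
P(I^B I^B | type B) = (1/4) / (1/2) = 1/2.

1/2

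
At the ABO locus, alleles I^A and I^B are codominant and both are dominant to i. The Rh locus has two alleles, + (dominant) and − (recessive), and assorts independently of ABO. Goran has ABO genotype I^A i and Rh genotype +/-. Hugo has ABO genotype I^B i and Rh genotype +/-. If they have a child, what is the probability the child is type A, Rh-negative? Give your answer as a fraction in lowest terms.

ABO cross I^A i × I^B i → offspring phenotypes: 1/4 O, 1/4 A, 1/4 B, 1/4 AB.
Rh cross +/- × +/- → 3/4 Rh+, 1/4 Rh-.
Independent loci: P(type A, Rh-negative) = 1/4 × 1/4 = 1/16.

1/16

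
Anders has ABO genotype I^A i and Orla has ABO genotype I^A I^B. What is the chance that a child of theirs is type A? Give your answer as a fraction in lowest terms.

1/2

ABO cross I^A i × I^A I^B → offspring phenotypes: 1/2 A, 1/4 B, 1/4 AB.
So P(type A) = 1/2.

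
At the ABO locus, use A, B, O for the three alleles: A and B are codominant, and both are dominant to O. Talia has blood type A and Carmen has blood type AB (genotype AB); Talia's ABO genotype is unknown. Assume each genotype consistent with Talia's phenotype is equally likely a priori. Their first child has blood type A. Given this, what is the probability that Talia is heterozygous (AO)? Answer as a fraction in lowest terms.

Possible genotypes: Talia ∈ {AA, AO}; Carmen ∈ {AB}.
Weight each parental genotype pair by prior × P(type-A child):
  AA × AB: posterior weight 1/2.
  AO × AB: posterior weight 1/2.
Sum the posterior weight over pairs where Talia is AO: 1/2.

1/2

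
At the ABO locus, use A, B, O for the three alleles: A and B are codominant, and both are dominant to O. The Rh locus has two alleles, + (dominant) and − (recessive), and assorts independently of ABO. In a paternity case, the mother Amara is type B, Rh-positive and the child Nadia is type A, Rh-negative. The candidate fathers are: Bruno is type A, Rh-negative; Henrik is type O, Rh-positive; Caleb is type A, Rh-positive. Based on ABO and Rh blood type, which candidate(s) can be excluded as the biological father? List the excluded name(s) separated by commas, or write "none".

A candidate is excluded only if no genotype consistent with his phenotype could produce a type A, Rh-negative child with a type B, Rh-positive mother.
Henrik (type O, Rh+): no genotype consistent with that phenotype can produce a type-A Rh- child with a type-B mother.

Henrik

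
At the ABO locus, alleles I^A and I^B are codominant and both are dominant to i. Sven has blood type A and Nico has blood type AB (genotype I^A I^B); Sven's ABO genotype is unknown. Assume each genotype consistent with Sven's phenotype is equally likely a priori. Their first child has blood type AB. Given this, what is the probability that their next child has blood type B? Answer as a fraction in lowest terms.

Possible genotypes: Sven ∈ {I^A I^A, I^A i}; Nico ∈ {I^A I^B}.
Weight each parental genotype pair by prior × P(type-AB child):
  I^A I^A × I^A I^B: posterior weight 2/3; P(next child type B) = 0.
  I^A i × I^A I^B: posterior weight 1/3; P(next child type B) = 1/4.
Weighted sum = 1/12.

1/12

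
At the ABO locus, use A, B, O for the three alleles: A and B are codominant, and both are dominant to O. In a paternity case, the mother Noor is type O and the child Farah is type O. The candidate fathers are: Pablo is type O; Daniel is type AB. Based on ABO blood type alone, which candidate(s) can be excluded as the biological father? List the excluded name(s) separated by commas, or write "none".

A candidate is excluded only if no genotype consistent with his phenotype could produce a type O child with a type O mother.
Daniel (type AB): no genotype consistent with that phenotype can produce a type-O child with a type-O mother.

Daniel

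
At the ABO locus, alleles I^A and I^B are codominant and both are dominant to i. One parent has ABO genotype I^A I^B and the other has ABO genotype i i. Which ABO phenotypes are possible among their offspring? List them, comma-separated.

Gametes from I^A I^B × i i give offspring ABO genotypes I^A i, I^B i, i.e. phenotypes A, B.

A, B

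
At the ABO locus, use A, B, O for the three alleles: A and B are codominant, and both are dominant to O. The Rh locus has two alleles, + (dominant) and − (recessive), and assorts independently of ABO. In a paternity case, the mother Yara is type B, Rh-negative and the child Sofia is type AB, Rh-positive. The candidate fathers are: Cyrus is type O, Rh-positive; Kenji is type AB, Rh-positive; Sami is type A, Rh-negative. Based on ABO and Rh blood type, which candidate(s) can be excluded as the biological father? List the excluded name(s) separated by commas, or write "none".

A candidate is excluded only if no genotype consistent with his phenotype could produce a type AB, Rh-positive child with a type B, Rh-negative mother.
Cyrus (type O, Rh+): no genotype consistent with that phenotype can produce a type-AB Rh+ child with a type-B mother.
Sami (type A, Rh-): no genotype consistent with that phenotype can produce a type-AB Rh+ child with a type-B mother.

Cyrus, Sami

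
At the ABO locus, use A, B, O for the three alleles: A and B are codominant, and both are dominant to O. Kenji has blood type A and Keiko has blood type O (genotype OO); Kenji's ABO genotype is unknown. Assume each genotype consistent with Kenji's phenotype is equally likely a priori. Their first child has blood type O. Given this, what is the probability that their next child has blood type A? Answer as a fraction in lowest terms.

Possible genotypes: Kenji ∈ {AA, AO}; Keiko ∈ {OO}.
Weight each parental genotype pair by prior × P(type-O child):
  AO × OO: posterior weight 1; P(next child type A) = 1/2.
Weighted sum = 1/2.

1/2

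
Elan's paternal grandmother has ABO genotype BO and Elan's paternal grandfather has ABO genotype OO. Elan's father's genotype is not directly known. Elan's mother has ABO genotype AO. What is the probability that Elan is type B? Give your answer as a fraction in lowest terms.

1/8

Elan's father's ABO genotype from BO × OO: 1/2 BO, 1/2 OO.
Crossing each possibility with the mother AO and summing P(type B): 1/2·1/4 + 1/2·0 = 1/8.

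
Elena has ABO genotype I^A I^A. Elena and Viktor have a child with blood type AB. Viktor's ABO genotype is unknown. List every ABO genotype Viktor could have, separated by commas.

For each candidate genotype of Viktor, check whether crossing it with I^A I^A can produce every observed child phenotype.
  I^A I^A → possible child types {A} ✗
  I^A I^B → possible child types {A, AB} ✓
  I^A i → possible child types {A} ✗
  I^B I^B → possible child types {AB} ✓
  I^B i → possible child types {A, AB} ✓
  i i → possible child types {A} ✗

I^A I^B, I^B I^B, I^B i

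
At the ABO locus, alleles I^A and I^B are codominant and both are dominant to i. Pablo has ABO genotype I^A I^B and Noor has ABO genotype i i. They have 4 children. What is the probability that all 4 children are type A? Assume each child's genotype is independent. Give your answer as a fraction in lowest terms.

1/16

ABO cross I^A I^B × i i → 1/2 A, 1/2 B.
So P(type A) = 1/2 per child.
All 4 independent: (1/2)^4 = 1/16.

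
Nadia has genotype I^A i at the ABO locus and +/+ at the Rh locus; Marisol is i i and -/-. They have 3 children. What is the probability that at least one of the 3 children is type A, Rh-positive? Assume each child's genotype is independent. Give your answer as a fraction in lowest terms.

ABO cross I^A i × i i → 1/2 O, 1/2 A.
Rh cross +/+ × -/- → 1 Rh+; so P(type A, Rh-positive) = 1/2 × 1 = 1/2 per child.
P(none) = (1/2)^3 = 1/8; P(at least one) = 1 − 1/8 = 7/8.

7/8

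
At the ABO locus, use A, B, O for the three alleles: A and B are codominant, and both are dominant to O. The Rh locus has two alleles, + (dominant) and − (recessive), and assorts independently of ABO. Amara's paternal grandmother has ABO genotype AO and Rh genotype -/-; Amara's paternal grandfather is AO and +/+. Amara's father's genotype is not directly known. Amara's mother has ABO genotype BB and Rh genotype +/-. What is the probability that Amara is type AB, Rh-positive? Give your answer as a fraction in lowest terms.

Amara's father's ABO genotype from AO × AO: 1/4 AA, 1/2 AO, 1/4 OO.
Crossing each possibility with the mother BB and summing P(type AB): 1/4·1 + 1/2·1/2 + 1/4·0 = 1/2.
Similarly for Rh via the father's Rh distribution: P(Rh+) = 3/4.
Independent loci: 1/2 × 3/4 = 3/8.

3/8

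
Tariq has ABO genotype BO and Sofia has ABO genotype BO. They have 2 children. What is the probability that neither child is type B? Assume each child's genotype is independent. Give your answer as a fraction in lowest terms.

1/16

ABO cross BO × BO → 1/4 O, 3/4 B.
So P(type B) = 3/4 per child.
P(not type B) = 1/4 for one child; (1/4)^2 = 1/16.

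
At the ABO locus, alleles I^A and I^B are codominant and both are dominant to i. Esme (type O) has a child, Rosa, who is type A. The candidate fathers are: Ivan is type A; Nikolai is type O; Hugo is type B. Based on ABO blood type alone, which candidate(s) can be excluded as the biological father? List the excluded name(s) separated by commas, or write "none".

A candidate is excluded only if no genotype consistent with his phenotype could produce a type A child with a type O mother.
Nikolai (type O): no genotype consistent with that phenotype can produce a type-A child with a type-O mother.
Hugo (type B): no genotype consistent with that phenotype can produce a type-A child with a type-O mother.

Nikolai, Hugo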